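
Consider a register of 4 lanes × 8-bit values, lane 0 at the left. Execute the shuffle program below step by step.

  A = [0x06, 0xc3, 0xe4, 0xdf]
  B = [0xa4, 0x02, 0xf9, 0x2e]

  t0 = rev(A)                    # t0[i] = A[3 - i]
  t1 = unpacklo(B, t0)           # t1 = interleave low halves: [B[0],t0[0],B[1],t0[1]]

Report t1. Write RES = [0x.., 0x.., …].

RES = [ 0xa4  0xdf  0x02  0xe4 ]

→ t0 |df|e4|c3|06|
→ t1 |a4|df|02|e4|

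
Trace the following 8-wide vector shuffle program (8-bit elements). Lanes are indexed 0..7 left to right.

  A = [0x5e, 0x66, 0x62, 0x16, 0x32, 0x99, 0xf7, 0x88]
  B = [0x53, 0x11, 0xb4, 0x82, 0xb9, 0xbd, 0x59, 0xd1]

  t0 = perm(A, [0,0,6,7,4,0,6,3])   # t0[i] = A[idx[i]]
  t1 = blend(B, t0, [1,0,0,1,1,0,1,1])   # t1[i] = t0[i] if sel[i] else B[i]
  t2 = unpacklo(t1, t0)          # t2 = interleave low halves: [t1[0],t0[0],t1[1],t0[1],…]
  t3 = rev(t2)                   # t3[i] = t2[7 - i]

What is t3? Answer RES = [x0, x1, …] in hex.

→ t0 |5e|5e|f7|88|32|5e|f7|16|
→ t1 |5e|11|b4|88|32|bd|f7|16|
→ t2 |5e|5e|11|5e|b4|f7|88|88|
→ t3 |88|88|f7|b4|5e|11|5e|5e|

RES = [0x88, 0x88, 0xf7, 0xb4, 0x5e, 0x11, 0x5e, 0x5e]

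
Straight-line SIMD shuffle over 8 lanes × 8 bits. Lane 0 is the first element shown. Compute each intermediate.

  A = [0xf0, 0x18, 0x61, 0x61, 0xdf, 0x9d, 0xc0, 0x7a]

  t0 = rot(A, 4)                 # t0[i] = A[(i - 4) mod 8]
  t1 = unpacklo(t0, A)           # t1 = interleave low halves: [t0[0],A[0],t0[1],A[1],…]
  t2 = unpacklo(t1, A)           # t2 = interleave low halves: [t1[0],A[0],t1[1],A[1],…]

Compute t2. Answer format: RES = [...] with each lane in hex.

RES = [ 0xdf  0xf0  0xf0  0x18  0x9d  0x61  0x18  0x61 ]

→ t0 |df|9d|c0|7a|f0|18|61|61|
→ t1 |df|f0|9d|18|c0|61|7a|61|
→ t2 |df|f0|f0|18|9d|61|18|61|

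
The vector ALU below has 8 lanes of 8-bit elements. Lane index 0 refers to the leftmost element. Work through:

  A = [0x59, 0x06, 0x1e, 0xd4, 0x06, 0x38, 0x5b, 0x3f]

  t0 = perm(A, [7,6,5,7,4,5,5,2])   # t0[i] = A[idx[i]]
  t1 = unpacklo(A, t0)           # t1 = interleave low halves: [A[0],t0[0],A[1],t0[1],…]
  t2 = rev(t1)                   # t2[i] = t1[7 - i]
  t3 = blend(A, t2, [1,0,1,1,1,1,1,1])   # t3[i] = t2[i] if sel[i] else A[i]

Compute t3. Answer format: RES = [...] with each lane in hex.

t0 = [0x3f, 0x5b, 0x38, 0x3f, 0x06, 0x38, 0x38, 0x1e]
t1 = [0x59, 0x3f, 0x06, 0x5b, 0x1e, 0x38, 0xd4, 0x3f]
t2 = [0x3f, 0xd4, 0x38, 0x1e, 0x5b, 0x06, 0x3f, 0x59]
t3 = [0x3f, 0x06, 0x38, 0x1e, 0x5b, 0x06, 0x3f, 0x59]

RES = [0x3f, 0x06, 0x38, 0x1e, 0x5b, 0x06, 0x3f, 0x59]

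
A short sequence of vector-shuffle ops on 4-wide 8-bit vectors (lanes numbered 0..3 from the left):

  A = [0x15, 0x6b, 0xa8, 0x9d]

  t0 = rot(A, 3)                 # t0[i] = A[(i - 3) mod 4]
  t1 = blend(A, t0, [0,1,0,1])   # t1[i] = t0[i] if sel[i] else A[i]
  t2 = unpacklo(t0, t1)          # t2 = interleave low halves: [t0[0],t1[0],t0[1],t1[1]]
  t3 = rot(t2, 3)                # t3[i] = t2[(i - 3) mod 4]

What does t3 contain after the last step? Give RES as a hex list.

RES = [ 0x15  0xa8  0xa8  0x6b ]

  t0: 6b a8 9d 15
  t1: 15 a8 a8 15
  t2: 6b 15 a8 a8
  t3: 15 a8 a8 6b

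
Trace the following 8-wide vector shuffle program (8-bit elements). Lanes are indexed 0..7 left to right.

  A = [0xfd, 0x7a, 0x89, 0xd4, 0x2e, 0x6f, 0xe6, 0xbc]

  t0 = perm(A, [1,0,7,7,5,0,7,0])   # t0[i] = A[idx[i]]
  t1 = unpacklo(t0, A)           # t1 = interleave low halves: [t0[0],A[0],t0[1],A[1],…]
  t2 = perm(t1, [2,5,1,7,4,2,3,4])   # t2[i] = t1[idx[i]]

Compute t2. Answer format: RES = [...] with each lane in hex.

RES = [0xfd, 0x89, 0xfd, 0xd4, 0xbc, 0xfd, 0x7a, 0xbc]

  t0: 7a fd bc bc 6f fd bc fd
  t1: 7a fd fd 7a bc 89 bc d4
  t2: fd 89 fd d4 bc fd 7a bc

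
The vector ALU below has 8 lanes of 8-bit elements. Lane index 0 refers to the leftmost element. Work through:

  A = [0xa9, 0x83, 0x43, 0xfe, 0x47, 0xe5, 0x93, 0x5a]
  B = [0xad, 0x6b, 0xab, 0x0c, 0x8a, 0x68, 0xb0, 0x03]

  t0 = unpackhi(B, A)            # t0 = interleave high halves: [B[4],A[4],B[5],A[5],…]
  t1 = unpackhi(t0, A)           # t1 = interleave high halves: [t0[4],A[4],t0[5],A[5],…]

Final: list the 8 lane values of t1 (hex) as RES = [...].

RES = [0xb0, 0x47, 0x93, 0xe5, 0x03, 0x93, 0x5a, 0x5a]

  t0: 8a 47 68 e5 b0 93 03 5a
  t1: b0 47 93 e5 03 93 5a 5a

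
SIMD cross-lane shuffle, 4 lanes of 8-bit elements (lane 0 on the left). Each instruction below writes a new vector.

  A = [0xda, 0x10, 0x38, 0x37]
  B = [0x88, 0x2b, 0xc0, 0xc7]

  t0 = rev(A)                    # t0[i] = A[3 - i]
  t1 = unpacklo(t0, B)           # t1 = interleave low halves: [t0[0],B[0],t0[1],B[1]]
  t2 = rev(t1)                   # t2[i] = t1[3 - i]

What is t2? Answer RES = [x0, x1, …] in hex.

RES = [0x2b, 0x38, 0x88, 0x37]

→ t0 |37|38|10|da|
→ t1 |37|88|38|2b|
→ t2 |2b|38|88|37|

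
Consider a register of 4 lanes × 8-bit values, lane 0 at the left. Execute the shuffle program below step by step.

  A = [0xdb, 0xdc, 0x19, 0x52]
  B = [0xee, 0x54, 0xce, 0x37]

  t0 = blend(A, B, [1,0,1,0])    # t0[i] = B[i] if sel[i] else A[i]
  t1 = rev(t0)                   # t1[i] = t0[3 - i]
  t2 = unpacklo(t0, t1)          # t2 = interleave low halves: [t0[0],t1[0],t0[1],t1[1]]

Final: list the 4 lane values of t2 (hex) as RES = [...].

→ t0 |ee|dc|ce|52|
→ t1 |52|ce|dc|ee|
→ t2 |ee|52|dc|ce|

RES = [0xee, 0x52, 0xdc, 0xce]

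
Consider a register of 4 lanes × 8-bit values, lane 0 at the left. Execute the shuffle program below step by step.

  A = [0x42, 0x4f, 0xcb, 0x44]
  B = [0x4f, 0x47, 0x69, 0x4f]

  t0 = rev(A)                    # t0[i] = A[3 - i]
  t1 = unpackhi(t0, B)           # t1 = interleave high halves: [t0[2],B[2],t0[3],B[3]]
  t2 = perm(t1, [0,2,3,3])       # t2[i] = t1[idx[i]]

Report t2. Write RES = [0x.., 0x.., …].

→ t0 |44|cb|4f|42|
→ t1 |4f|69|42|4f|
→ t2 |4f|42|4f|4f|

RES = [0x4f, 0x42, 0x4f, 0x4f]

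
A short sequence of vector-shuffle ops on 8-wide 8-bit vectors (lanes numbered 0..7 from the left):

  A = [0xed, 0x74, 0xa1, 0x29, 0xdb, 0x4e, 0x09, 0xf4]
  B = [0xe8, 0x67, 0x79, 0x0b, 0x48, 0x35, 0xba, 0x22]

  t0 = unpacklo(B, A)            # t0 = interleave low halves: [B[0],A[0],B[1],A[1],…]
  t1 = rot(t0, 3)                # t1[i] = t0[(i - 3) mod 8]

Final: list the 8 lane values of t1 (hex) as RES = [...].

RES = [0xa1, 0x0b, 0x29, 0xe8, 0xed, 0x67, 0x74, 0x79]

→ t0 |e8|ed|67|74|79|a1|0b|29|
→ t1 |a1|0b|29|e8|ed|67|74|79|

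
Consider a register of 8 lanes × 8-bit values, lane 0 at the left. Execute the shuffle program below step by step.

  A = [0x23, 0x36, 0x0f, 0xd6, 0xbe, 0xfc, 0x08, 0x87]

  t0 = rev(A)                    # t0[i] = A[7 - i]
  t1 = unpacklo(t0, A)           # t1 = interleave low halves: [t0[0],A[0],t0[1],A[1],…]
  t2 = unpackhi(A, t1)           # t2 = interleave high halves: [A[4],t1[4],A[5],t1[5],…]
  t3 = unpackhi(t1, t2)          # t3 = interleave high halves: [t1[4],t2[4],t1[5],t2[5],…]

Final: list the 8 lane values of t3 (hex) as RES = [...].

  t0: 87 08 fc be d6 0f 36 23
  t1: 87 23 08 36 fc 0f be d6
  t2: be fc fc 0f 08 be 87 d6
  t3: fc 08 0f be be 87 d6 d6

RES = [0xfc, 0x08, 0x0f, 0xbe, 0xbe, 0x87, 0xd6, 0xd6]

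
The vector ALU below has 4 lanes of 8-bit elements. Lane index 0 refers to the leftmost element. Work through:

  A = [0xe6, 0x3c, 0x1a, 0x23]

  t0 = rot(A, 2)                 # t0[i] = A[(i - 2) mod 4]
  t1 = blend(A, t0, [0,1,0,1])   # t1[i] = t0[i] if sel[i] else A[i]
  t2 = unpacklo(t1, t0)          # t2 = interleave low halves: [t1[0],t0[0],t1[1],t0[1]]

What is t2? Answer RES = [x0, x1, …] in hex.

RES = [ 0xe6  0x1a  0x23  0x23 ]

  t0: 1a 23 e6 3c
  t1: e6 23 1a 3c
  t2: e6 1a 23 23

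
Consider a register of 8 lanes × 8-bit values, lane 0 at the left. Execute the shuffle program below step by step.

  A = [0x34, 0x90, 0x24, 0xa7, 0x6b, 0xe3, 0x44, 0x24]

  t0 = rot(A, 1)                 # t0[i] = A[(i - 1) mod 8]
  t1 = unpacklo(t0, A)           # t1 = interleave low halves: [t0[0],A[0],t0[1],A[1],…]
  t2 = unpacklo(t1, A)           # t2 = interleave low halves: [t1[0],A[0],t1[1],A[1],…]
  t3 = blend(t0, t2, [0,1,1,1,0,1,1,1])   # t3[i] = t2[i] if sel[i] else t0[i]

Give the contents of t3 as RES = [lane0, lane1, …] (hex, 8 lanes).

RES = [0x24, 0x34, 0x34, 0x90, 0xa7, 0x24, 0x90, 0xa7]

  t0: 24 34 90 24 a7 6b e3 44
  t1: 24 34 34 90 90 24 24 a7
  t2: 24 34 34 90 34 24 90 a7
  t3: 24 34 34 90 a7 24 90 a7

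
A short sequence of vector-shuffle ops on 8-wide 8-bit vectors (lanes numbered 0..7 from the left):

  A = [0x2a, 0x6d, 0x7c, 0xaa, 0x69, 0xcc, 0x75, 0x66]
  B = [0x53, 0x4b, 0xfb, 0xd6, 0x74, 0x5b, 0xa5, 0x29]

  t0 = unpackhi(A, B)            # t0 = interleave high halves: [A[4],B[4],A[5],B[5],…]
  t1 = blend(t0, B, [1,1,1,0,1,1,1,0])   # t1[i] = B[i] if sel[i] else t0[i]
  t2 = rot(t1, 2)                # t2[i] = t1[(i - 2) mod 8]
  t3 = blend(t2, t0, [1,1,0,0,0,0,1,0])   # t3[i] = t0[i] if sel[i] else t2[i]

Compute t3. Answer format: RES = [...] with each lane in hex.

t0 = [0x69, 0x74, 0xcc, 0x5b, 0x75, 0xa5, 0x66, 0x29]
t1 = [0x53, 0x4b, 0xfb, 0x5b, 0x74, 0x5b, 0xa5, 0x29]
t2 = [0xa5, 0x29, 0x53, 0x4b, 0xfb, 0x5b, 0x74, 0x5b]
t3 = [0x69, 0x74, 0x53, 0x4b, 0xfb, 0x5b, 0x66, 0x5b]

RES = [ 0x69  0x74  0x53  0x4b  0xfb  0x5b  0x66  0x5b ]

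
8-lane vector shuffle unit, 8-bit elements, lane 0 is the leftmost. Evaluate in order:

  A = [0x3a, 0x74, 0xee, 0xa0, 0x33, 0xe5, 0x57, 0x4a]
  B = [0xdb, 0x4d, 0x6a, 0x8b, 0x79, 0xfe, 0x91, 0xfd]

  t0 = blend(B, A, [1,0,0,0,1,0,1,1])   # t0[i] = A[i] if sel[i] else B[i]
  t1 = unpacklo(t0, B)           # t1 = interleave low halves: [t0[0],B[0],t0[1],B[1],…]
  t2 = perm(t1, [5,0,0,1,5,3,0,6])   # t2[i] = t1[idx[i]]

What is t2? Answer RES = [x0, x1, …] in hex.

RES = [0x6a, 0x3a, 0x3a, 0xdb, 0x6a, 0x4d, 0x3a, 0x8b]

→ t0 |3a|4d|6a|8b|33|fe|57|4a|
→ t1 |3a|db|4d|4d|6a|6a|8b|8b|
→ t2 |6a|3a|3a|db|6a|4d|3a|8b|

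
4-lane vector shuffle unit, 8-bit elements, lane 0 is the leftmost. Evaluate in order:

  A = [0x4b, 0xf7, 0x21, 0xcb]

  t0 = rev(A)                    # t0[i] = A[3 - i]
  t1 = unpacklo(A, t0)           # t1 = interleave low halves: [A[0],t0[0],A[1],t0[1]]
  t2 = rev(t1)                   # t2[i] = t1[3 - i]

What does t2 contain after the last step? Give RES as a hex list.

RES = [ 0x21  0xf7  0xcb  0x4b ]

→ t0 |cb|21|f7|4b|
→ t1 |4b|cb|f7|21|
→ t2 |21|f7|cb|4b|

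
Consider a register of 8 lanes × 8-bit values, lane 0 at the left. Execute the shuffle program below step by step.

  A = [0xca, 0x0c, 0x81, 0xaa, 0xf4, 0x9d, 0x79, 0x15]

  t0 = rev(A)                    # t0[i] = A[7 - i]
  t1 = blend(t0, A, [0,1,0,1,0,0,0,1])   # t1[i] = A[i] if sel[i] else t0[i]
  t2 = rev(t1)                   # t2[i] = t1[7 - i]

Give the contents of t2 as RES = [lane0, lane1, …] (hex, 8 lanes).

RES = [ 0x15  0x0c  0x81  0xaa  0xaa  0x9d  0x0c  0x15 ]

  t0: 15 79 9d f4 aa 81 0c ca
  t1: 15 0c 9d aa aa 81 0c 15
  t2: 15 0c 81 aa aa 9d 0c 15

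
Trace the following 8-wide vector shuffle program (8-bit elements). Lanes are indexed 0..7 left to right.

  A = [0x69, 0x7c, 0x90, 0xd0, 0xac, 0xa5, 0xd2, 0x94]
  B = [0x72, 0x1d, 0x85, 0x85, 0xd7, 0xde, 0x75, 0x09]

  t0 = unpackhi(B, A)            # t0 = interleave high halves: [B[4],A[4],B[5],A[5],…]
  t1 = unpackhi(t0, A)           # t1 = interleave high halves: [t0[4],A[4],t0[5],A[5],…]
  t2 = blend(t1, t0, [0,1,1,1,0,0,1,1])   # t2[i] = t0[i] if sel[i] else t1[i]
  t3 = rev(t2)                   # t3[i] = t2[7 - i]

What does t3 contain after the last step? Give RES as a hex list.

  t0: d7 ac de a5 75 d2 09 94
  t1: 75 ac d2 a5 09 d2 94 94
  t2: 75 ac de a5 09 d2 09 94
  t3: 94 09 d2 09 a5 de ac 75

RES = [0x94, 0x09, 0xd2, 0x09, 0xa5, 0xde, 0xac, 0x75]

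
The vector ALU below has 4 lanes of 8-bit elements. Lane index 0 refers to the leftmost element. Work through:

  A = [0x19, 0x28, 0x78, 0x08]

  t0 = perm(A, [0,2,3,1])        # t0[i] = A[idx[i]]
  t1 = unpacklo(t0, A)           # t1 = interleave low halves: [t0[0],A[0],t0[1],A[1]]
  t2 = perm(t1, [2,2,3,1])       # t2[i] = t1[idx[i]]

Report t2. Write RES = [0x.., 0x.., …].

RES = [0x78, 0x78, 0x28, 0x19]

→ t0 |19|78|08|28|
→ t1 |19|19|78|28|
→ t2 |78|78|28|19|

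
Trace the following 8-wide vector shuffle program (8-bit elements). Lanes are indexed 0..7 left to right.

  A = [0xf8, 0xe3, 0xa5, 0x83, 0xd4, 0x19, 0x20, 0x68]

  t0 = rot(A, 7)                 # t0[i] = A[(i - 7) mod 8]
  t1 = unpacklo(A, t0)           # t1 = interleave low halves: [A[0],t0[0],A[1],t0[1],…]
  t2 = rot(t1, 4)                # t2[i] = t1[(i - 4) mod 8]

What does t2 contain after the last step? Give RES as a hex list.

→ t0 |e3|a5|83|d4|19|20|68|f8|
→ t1 |f8|e3|e3|a5|a5|83|83|d4|
→ t2 |a5|83|83|d4|f8|e3|e3|a5|

RES = [0xa5, 0x83, 0x83, 0xd4, 0xf8, 0xe3, 0xe3, 0xa5]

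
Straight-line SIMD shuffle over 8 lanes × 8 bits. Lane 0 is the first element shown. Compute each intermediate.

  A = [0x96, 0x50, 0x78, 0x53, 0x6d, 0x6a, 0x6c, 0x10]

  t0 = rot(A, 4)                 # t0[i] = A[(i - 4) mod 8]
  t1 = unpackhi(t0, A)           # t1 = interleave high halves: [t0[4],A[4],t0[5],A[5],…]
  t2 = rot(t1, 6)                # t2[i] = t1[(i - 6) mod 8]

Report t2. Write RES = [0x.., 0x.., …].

t0 = [0x6d, 0x6a, 0x6c, 0x10, 0x96, 0x50, 0x78, 0x53]
t1 = [0x96, 0x6d, 0x50, 0x6a, 0x78, 0x6c, 0x53, 0x10]
t2 = [0x50, 0x6a, 0x78, 0x6c, 0x53, 0x10, 0x96, 0x6d]

RES = [0x50, 0x6a, 0x78, 0x6c, 0x53, 0x10, 0x96, 0x6d]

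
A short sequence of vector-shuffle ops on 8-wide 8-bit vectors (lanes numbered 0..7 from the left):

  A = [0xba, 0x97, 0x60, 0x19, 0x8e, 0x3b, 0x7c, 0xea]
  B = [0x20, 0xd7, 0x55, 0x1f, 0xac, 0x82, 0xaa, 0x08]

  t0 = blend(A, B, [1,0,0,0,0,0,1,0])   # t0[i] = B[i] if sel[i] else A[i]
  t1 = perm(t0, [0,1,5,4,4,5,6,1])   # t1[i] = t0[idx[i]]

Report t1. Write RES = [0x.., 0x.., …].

  t0: 20 97 60 19 8e 3b aa ea
  t1: 20 97 3b 8e 8e 3b aa 97

RES = [0x20, 0x97, 0x3b, 0x8e, 0x8e, 0x3b, 0xaa, 0x97]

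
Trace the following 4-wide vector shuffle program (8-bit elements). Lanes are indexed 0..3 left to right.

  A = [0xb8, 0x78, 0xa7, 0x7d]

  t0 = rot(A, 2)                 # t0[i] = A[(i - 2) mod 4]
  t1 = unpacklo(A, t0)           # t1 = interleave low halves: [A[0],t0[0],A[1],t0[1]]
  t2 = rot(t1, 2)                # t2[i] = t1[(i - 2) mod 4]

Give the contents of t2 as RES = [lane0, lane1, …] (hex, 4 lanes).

RES = [0x78, 0x7d, 0xb8, 0xa7]

  t0: a7 7d b8 78
  t1: b8 a7 78 7d
  t2: 78 7d b8 a7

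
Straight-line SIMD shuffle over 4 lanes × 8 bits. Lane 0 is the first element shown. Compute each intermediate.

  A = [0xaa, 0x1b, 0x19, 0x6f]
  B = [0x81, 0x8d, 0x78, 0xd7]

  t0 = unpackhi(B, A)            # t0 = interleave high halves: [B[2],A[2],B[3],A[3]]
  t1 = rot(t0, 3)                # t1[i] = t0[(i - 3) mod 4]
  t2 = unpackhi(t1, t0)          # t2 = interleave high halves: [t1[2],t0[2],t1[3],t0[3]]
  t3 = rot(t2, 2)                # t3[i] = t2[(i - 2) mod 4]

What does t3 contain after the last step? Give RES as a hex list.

  t0: 78 19 d7 6f
  t1: 19 d7 6f 78
  t2: 6f d7 78 6f
  t3: 78 6f 6f d7

RES = [ 0x78  0x6f  0x6f  0xd7 ]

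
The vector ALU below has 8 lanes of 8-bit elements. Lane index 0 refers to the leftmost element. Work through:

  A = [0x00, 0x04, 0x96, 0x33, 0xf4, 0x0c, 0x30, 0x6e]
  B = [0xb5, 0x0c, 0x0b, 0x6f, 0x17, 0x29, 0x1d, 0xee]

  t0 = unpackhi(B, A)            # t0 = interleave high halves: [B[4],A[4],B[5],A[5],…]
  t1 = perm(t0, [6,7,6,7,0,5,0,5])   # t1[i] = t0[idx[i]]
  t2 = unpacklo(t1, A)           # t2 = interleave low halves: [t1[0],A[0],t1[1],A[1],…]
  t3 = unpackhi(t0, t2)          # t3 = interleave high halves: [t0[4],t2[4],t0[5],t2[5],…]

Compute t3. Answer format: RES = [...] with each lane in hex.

RES = [ 0x1d  0xee  0x30  0x96  0xee  0x6e  0x6e  0x33 ]

t0 = [0x17, 0xf4, 0x29, 0x0c, 0x1d, 0x30, 0xee, 0x6e]
t1 = [0xee, 0x6e, 0xee, 0x6e, 0x17, 0x30, 0x17, 0x30]
t2 = [0xee, 0x00, 0x6e, 0x04, 0xee, 0x96, 0x6e, 0x33]
t3 = [0x1d, 0xee, 0x30, 0x96, 0xee, 0x6e, 0x6e, 0x33]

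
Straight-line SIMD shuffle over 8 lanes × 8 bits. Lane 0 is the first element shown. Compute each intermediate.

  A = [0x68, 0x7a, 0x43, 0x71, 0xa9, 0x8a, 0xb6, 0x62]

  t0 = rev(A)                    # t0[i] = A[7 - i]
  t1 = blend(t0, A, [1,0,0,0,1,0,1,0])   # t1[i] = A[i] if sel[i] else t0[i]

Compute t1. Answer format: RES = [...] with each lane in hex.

→ t0 |62|b6|8a|a9|71|43|7a|68|
→ t1 |68|b6|8a|a9|a9|43|b6|68|

RES = [0x68, 0xb6, 0x8a, 0xa9, 0xa9, 0x43, 0xb6, 0x68]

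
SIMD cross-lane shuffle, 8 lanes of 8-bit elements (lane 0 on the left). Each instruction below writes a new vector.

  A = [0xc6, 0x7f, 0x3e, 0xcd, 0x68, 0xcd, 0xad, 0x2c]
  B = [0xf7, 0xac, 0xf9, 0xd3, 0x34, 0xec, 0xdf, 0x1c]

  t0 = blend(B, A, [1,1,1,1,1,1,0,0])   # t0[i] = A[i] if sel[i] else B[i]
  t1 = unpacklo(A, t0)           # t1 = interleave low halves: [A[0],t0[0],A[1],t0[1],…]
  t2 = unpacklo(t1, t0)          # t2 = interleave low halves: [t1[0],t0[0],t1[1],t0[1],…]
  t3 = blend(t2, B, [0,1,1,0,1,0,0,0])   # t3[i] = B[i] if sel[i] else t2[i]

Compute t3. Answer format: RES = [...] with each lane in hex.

t0 = [0xc6, 0x7f, 0x3e, 0xcd, 0x68, 0xcd, 0xdf, 0x1c]
t1 = [0xc6, 0xc6, 0x7f, 0x7f, 0x3e, 0x3e, 0xcd, 0xcd]
t2 = [0xc6, 0xc6, 0xc6, 0x7f, 0x7f, 0x3e, 0x7f, 0xcd]
t3 = [0xc6, 0xac, 0xf9, 0x7f, 0x34, 0x3e, 0x7f, 0xcd]

RES = [0xc6, 0xac, 0xf9, 0x7f, 0x34, 0x3e, 0x7f, 0xcd]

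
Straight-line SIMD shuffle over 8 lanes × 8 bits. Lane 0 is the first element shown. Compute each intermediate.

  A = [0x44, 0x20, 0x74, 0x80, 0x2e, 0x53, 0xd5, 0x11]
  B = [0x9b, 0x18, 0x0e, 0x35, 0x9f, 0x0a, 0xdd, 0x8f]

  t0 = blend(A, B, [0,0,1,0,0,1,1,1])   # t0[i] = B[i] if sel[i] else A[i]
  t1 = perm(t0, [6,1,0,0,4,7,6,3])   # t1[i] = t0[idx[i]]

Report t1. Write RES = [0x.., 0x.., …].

RES = [ 0xdd  0x20  0x44  0x44  0x2e  0x8f  0xdd  0x80 ]

→ t0 |44|20|0e|80|2e|0a|dd|8f|
→ t1 |dd|20|44|44|2e|8f|dd|80|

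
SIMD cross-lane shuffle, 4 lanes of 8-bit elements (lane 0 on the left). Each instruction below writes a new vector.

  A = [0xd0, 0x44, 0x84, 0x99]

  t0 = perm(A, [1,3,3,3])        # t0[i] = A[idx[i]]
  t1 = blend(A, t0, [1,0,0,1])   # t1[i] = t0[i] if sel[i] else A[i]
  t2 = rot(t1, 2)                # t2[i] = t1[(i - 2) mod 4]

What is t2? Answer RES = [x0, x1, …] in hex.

RES = [0x84, 0x99, 0x44, 0x44]

→ t0 |44|99|99|99|
→ t1 |44|44|84|99|
→ t2 |84|99|44|44|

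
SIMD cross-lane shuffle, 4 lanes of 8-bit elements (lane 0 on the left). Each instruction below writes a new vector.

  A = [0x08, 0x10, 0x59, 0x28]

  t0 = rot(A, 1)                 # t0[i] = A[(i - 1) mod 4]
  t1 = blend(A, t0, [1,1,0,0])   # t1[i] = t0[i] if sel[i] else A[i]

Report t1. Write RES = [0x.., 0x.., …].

t0 = [0x28, 0x08, 0x10, 0x59]
t1 = [0x28, 0x08, 0x59, 0x28]

RES = [0x28, 0x08, 0x59, 0x28]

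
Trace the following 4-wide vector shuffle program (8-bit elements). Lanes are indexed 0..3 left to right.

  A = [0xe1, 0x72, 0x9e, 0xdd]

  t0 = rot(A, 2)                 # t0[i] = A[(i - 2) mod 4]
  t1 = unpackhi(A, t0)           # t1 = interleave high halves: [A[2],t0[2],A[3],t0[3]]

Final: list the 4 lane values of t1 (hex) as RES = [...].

RES = [ 0x9e  0xe1  0xdd  0x72 ]

→ t0 |9e|dd|e1|72|
→ t1 |9e|e1|dd|72|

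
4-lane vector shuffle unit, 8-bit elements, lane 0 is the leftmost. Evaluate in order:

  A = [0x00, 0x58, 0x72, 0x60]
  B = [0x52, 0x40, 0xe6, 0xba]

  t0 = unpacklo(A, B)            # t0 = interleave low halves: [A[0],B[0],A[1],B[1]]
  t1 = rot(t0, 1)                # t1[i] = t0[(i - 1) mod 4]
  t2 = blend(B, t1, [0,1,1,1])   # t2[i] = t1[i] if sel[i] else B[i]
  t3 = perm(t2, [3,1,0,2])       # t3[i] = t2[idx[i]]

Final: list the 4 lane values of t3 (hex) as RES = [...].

RES = [ 0x58  0x00  0x52  0x52 ]

→ t0 |00|52|58|40|
→ t1 |40|00|52|58|
→ t2 |52|00|52|58|
→ t3 |58|00|52|52|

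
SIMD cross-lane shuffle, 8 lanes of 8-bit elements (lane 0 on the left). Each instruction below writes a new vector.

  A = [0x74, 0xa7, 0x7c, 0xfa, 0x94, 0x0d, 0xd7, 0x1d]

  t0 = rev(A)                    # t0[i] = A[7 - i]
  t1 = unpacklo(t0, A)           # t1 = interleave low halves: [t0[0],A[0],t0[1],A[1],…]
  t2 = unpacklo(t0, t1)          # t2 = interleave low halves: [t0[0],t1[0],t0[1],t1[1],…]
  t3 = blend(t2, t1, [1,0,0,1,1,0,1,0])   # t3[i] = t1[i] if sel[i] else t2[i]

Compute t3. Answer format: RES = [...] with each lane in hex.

RES = [ 0x1d  0x1d  0xd7  0xa7  0x0d  0xd7  0x94  0xa7 ]

→ t0 |1d|d7|0d|94|fa|7c|a7|74|
→ t1 |1d|74|d7|a7|0d|7c|94|fa|
→ t2 |1d|1d|d7|74|0d|d7|94|a7|
→ t3 |1d|1d|d7|a7|0d|d7|94|a7|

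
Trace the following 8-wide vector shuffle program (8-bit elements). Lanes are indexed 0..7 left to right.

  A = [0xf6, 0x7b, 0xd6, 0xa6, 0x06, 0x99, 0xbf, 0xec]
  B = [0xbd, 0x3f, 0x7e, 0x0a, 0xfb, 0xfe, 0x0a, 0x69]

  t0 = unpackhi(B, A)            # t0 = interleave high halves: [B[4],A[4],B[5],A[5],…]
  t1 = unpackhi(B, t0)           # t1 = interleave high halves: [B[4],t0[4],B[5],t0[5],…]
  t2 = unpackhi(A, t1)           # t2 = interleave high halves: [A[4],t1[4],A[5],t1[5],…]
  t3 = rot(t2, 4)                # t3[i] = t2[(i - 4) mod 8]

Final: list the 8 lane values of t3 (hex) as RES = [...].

RES = [ 0xbf  0x69  0xec  0xec  0x06  0x0a  0x99  0x69 ]

  t0: fb 06 fe 99 0a bf 69 ec
  t1: fb 0a fe bf 0a 69 69 ec
  t2: 06 0a 99 69 bf 69 ec ec
  t3: bf 69 ec ec 06 0a 99 69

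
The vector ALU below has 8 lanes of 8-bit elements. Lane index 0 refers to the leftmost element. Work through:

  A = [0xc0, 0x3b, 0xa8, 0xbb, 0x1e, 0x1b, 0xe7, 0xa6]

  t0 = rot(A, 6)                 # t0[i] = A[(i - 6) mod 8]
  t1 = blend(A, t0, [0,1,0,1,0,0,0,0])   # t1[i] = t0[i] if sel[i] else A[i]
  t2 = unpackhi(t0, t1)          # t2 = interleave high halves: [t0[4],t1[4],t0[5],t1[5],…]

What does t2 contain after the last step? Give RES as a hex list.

RES = [ 0xe7  0x1e  0xa6  0x1b  0xc0  0xe7  0x3b  0xa6 ]

  t0: a8 bb 1e 1b e7 a6 c0 3b
  t1: c0 bb a8 1b 1e 1b e7 a6
  t2: e7 1e a6 1b c0 e7 3b a6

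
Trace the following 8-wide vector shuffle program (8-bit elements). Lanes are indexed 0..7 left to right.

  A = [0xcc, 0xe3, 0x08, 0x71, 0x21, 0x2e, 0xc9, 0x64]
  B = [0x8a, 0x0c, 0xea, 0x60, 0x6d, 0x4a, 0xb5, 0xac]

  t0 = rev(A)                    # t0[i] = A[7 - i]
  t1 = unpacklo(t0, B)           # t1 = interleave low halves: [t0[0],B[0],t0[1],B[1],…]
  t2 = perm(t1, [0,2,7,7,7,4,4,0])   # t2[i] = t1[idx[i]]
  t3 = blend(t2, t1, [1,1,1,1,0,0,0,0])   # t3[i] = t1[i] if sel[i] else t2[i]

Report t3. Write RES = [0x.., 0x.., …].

→ t0 |64|c9|2e|21|71|08|e3|cc|
→ t1 |64|8a|c9|0c|2e|ea|21|60|
→ t2 |64|c9|60|60|60|2e|2e|64|
→ t3 |64|8a|c9|0c|60|2e|2e|64|

RES = [0x64, 0x8a, 0xc9, 0x0c, 0x60, 0x2e, 0x2e, 0x64]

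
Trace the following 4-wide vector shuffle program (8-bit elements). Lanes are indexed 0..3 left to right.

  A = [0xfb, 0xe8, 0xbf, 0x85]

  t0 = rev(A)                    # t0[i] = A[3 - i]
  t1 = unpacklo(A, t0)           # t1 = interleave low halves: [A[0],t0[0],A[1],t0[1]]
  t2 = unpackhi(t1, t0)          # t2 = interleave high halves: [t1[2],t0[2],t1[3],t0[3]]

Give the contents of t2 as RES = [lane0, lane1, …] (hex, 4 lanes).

  t0: 85 bf e8 fb
  t1: fb 85 e8 bf
  t2: e8 e8 bf fb

RES = [ 0xe8  0xe8  0xbf  0xfb ]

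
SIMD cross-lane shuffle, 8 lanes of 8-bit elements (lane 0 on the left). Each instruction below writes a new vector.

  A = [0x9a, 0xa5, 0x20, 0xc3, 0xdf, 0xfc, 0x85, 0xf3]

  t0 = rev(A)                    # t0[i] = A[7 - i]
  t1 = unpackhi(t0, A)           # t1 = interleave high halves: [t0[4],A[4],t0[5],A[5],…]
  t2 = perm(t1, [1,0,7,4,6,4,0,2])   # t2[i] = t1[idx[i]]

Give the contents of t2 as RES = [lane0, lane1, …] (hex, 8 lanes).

RES = [0xdf, 0xc3, 0xf3, 0xa5, 0x9a, 0xa5, 0xc3, 0x20]

→ t0 |f3|85|fc|df|c3|20|a5|9a|
→ t1 |c3|df|20|fc|a5|85|9a|f3|
→ t2 |df|c3|f3|a5|9a|a5|c3|20|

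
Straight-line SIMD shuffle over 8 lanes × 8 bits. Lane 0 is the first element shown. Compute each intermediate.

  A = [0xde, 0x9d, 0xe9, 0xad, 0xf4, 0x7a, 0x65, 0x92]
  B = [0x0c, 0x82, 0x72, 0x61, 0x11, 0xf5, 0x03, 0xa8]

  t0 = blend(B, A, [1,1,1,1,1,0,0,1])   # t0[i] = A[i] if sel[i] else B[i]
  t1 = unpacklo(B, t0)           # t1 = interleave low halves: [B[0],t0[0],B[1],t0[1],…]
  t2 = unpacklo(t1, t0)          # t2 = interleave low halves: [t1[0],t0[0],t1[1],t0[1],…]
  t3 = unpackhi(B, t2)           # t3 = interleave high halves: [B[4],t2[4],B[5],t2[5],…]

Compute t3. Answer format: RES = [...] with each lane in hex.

RES = [ 0x11  0x82  0xf5  0xe9  0x03  0x9d  0xa8  0xad ]

  t0: de 9d e9 ad f4 f5 03 92
  t1: 0c de 82 9d 72 e9 61 ad
  t2: 0c de de 9d 82 e9 9d ad
  t3: 11 82 f5 e9 03 9d a8 ad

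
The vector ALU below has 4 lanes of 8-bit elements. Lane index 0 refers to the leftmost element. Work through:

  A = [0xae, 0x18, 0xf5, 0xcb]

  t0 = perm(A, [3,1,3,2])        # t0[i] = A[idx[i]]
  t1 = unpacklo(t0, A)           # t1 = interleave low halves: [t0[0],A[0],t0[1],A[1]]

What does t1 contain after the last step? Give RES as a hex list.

RES = [0xcb, 0xae, 0x18, 0x18]

t0 = [0xcb, 0x18, 0xcb, 0xf5]
t1 = [0xcb, 0xae, 0x18, 0x18]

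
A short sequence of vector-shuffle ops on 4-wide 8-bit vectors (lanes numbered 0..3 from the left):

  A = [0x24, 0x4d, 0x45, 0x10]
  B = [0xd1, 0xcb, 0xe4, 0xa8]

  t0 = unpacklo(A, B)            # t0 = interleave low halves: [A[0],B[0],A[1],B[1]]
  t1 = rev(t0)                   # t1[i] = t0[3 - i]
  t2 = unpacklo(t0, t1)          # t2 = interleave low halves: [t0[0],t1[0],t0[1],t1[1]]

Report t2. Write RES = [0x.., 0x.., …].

RES = [ 0x24  0xcb  0xd1  0x4d ]

t0 = [0x24, 0xd1, 0x4d, 0xcb]
t1 = [0xcb, 0x4d, 0xd1, 0x24]
t2 = [0x24, 0xcb, 0xd1, 0x4d]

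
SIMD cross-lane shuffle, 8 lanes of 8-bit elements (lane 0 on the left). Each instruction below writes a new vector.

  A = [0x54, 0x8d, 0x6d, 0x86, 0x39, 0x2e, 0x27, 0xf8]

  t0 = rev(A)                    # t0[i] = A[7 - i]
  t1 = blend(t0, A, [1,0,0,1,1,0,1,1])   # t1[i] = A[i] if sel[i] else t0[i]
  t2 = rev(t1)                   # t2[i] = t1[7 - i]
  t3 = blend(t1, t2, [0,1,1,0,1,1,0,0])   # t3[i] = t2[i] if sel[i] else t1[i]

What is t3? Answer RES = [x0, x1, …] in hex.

RES = [0x54, 0x27, 0x6d, 0x86, 0x86, 0x2e, 0x27, 0xf8]

t0 = [0xf8, 0x27, 0x2e, 0x39, 0x86, 0x6d, 0x8d, 0x54]
t1 = [0x54, 0x27, 0x2e, 0x86, 0x39, 0x6d, 0x27, 0xf8]
t2 = [0xf8, 0x27, 0x6d, 0x39, 0x86, 0x2e, 0x27, 0x54]
t3 = [0x54, 0x27, 0x6d, 0x86, 0x86, 0x2e, 0x27, 0xf8]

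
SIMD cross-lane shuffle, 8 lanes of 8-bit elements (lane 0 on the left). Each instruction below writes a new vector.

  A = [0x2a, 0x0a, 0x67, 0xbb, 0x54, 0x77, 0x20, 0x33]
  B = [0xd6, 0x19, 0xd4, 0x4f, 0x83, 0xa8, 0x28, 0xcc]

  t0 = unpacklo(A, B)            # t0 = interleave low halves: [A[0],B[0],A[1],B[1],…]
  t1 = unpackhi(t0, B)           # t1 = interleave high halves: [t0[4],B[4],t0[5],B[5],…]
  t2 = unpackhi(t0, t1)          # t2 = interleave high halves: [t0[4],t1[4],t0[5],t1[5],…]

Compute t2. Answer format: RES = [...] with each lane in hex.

RES = [ 0x67  0xbb  0xd4  0x28  0xbb  0x4f  0x4f  0xcc ]

  t0: 2a d6 0a 19 67 d4 bb 4f
  t1: 67 83 d4 a8 bb 28 4f cc
  t2: 67 bb d4 28 bb 4f 4f cc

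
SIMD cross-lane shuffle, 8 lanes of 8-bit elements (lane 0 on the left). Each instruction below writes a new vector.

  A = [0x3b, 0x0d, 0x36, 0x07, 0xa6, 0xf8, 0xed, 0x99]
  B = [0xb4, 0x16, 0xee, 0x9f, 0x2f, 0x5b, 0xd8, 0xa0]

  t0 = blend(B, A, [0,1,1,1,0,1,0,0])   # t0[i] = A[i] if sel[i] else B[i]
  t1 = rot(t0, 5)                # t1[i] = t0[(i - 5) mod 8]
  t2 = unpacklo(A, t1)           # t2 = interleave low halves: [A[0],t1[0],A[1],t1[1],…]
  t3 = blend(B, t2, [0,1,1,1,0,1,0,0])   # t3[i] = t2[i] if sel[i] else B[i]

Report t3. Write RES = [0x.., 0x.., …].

RES = [ 0xb4  0x07  0x0d  0x2f  0x2f  0xf8  0xd8  0xa0 ]

t0 = [0xb4, 0x0d, 0x36, 0x07, 0x2f, 0xf8, 0xd8, 0xa0]
t1 = [0x07, 0x2f, 0xf8, 0xd8, 0xa0, 0xb4, 0x0d, 0x36]
t2 = [0x3b, 0x07, 0x0d, 0x2f, 0x36, 0xf8, 0x07, 0xd8]
t3 = [0xb4, 0x07, 0x0d, 0x2f, 0x2f, 0xf8, 0xd8, 0xa0]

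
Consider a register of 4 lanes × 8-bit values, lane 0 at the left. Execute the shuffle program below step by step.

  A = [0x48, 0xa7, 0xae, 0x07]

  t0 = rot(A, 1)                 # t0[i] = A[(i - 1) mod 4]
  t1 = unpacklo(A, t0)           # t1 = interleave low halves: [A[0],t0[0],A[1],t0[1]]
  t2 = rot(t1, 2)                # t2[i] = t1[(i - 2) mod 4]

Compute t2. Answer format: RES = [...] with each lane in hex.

RES = [ 0xa7  0x48  0x48  0x07 ]

t0 = [0x07, 0x48, 0xa7, 0xae]
t1 = [0x48, 0x07, 0xa7, 0x48]
t2 = [0xa7, 0x48, 0x48, 0x07]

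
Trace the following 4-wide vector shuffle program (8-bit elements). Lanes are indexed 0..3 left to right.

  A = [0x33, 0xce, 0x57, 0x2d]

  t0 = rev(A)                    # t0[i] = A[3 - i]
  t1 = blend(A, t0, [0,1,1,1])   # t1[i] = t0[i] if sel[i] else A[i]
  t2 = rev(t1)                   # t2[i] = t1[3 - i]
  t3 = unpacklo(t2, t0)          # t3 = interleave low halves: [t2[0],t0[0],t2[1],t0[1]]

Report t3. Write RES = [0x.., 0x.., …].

t0 = [0x2d, 0x57, 0xce, 0x33]
t1 = [0x33, 0x57, 0xce, 0x33]
t2 = [0x33, 0xce, 0x57, 0x33]
t3 = [0x33, 0x2d, 0xce, 0x57]

RES = [0x33, 0x2d, 0xce, 0x57]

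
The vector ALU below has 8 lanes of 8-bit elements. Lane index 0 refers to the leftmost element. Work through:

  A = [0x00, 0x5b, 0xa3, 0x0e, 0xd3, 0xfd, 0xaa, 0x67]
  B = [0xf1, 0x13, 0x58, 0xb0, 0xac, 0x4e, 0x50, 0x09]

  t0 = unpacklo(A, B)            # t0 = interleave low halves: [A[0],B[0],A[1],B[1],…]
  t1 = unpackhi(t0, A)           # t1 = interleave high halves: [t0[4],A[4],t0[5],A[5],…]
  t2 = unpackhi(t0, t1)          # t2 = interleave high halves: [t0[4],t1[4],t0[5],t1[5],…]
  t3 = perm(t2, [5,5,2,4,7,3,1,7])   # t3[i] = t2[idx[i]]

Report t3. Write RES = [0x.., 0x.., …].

RES = [ 0xb0  0xb0  0x58  0x0e  0x67  0xaa  0x0e  0x67 ]

  t0: 00 f1 5b 13 a3 58 0e b0
  t1: a3 d3 58 fd 0e aa b0 67
  t2: a3 0e 58 aa 0e b0 b0 67
  t3: b0 b0 58 0e 67 aa 0e 67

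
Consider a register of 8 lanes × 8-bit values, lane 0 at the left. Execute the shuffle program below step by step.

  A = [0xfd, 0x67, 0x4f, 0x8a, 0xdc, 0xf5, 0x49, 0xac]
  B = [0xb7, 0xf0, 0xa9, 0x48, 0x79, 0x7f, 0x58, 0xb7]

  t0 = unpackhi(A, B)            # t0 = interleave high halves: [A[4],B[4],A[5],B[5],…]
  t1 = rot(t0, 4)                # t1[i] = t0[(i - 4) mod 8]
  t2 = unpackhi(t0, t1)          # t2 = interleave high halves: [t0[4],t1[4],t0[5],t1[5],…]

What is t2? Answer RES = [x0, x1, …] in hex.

  t0: dc 79 f5 7f 49 58 ac b7
  t1: 49 58 ac b7 dc 79 f5 7f
  t2: 49 dc 58 79 ac f5 b7 7f

RES = [0x49, 0xdc, 0x58, 0x79, 0xac, 0xf5, 0xb7, 0x7f]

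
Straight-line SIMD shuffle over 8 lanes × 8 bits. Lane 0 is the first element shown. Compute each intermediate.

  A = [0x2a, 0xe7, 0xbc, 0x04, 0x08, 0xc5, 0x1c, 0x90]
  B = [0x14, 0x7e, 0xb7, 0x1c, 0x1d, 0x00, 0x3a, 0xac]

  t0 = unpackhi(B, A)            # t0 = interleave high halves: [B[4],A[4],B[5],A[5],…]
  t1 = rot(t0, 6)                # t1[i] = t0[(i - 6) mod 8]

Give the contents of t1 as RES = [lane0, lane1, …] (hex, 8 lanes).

RES = [ 0x00  0xc5  0x3a  0x1c  0xac  0x90  0x1d  0x08 ]

  t0: 1d 08 00 c5 3a 1c ac 90
  t1: 00 c5 3a 1c ac 90 1d 08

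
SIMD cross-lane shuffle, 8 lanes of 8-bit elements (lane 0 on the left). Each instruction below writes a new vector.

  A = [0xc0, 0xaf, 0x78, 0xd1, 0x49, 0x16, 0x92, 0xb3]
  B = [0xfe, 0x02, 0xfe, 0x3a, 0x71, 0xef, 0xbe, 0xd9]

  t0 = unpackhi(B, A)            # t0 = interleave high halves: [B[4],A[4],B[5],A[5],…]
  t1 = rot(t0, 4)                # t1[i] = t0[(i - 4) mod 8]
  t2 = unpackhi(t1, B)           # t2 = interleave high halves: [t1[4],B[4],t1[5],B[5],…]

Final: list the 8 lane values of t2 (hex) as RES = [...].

RES = [ 0x71  0x71  0x49  0xef  0xef  0xbe  0x16  0xd9 ]

  t0: 71 49 ef 16 be 92 d9 b3
  t1: be 92 d9 b3 71 49 ef 16
  t2: 71 71 49 ef ef be 16 d9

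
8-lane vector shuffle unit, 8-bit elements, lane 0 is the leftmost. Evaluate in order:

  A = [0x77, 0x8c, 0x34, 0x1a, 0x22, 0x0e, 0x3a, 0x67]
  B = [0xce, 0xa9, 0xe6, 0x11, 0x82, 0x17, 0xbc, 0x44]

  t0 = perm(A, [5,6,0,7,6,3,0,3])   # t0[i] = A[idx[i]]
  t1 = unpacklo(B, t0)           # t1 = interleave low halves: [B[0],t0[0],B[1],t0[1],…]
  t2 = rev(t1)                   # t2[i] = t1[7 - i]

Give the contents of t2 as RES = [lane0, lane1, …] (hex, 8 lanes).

RES = [0x67, 0x11, 0x77, 0xe6, 0x3a, 0xa9, 0x0e, 0xce]

t0 = [0x0e, 0x3a, 0x77, 0x67, 0x3a, 0x1a, 0x77, 0x1a]
t1 = [0xce, 0x0e, 0xa9, 0x3a, 0xe6, 0x77, 0x11, 0x67]
t2 = [0x67, 0x11, 0x77, 0xe6, 0x3a, 0xa9, 0x0e, 0xce]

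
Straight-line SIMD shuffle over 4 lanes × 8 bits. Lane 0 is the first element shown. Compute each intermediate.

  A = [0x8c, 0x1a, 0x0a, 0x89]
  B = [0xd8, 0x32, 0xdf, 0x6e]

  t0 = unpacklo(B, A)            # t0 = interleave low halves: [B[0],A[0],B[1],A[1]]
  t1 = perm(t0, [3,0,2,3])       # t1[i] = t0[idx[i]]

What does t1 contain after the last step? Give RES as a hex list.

t0 = [0xd8, 0x8c, 0x32, 0x1a]
t1 = [0x1a, 0xd8, 0x32, 0x1a]

RES = [ 0x1a  0xd8  0x32  0x1a ]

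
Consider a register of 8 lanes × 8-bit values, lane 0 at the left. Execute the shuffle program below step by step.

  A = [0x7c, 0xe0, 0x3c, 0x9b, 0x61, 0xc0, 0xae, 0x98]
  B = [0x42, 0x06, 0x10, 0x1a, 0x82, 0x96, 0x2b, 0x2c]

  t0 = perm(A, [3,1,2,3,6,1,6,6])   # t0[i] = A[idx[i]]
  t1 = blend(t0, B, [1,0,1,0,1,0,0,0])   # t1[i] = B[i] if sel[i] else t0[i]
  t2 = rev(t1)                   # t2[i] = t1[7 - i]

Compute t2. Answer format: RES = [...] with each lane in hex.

→ t0 |9b|e0|3c|9b|ae|e0|ae|ae|
→ t1 |42|e0|10|9b|82|e0|ae|ae|
→ t2 |ae|ae|e0|82|9b|10|e0|42|

RES = [ 0xae  0xae  0xe0  0x82  0x9b  0x10  0xe0  0x42 ]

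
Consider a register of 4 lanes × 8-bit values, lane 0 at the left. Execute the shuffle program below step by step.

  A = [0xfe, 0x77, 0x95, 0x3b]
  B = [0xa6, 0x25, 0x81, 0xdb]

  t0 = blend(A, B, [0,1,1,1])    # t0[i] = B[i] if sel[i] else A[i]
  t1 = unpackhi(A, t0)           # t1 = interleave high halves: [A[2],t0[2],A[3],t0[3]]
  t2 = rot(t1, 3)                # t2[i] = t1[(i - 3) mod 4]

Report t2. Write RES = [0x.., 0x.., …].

RES = [ 0x81  0x3b  0xdb  0x95 ]

  t0: fe 25 81 db
  t1: 95 81 3b db
  t2: 81 3b db 95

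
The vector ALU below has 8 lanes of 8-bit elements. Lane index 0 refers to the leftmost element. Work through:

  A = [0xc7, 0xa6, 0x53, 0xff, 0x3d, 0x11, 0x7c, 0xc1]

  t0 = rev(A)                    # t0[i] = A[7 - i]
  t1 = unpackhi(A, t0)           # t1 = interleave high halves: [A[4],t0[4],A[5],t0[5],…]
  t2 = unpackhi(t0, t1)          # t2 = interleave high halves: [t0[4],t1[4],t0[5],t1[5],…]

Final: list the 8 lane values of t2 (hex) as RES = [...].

RES = [ 0xff  0x7c  0x53  0xa6  0xa6  0xc1  0xc7  0xc7 ]

t0 = [0xc1, 0x7c, 0x11, 0x3d, 0xff, 0x53, 0xa6, 0xc7]
t1 = [0x3d, 0xff, 0x11, 0x53, 0x7c, 0xa6, 0xc1, 0xc7]
t2 = [0xff, 0x7c, 0x53, 0xa6, 0xa6, 0xc1, 0xc7, 0xc7]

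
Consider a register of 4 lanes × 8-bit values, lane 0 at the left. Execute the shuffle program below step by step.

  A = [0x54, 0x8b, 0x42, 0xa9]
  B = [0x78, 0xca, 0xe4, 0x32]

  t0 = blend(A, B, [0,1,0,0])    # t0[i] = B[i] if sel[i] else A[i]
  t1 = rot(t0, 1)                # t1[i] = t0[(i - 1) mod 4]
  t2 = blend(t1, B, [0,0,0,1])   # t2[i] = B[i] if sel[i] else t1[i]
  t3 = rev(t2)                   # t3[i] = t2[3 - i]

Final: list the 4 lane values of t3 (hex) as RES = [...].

RES = [ 0x32  0xca  0x54  0xa9 ]

t0 = [0x54, 0xca, 0x42, 0xa9]
t1 = [0xa9, 0x54, 0xca, 0x42]
t2 = [0xa9, 0x54, 0xca, 0x32]
t3 = [0x32, 0xca, 0x54, 0xa9]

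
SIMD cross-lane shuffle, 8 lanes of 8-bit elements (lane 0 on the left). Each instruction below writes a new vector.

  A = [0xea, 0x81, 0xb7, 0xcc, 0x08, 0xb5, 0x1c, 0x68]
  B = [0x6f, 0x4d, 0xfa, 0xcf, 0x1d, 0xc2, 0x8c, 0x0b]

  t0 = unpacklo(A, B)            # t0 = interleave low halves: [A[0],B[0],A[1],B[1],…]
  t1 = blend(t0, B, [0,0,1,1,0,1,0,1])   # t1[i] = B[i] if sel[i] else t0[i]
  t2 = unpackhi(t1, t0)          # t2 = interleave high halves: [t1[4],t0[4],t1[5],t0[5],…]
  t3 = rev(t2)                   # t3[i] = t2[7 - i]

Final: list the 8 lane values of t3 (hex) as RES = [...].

→ t0 |ea|6f|81|4d|b7|fa|cc|cf|
→ t1 |ea|6f|fa|cf|b7|c2|cc|0b|
→ t2 |b7|b7|c2|fa|cc|cc|0b|cf|
→ t3 |cf|0b|cc|cc|fa|c2|b7|b7|

RES = [0xcf, 0x0b, 0xcc, 0xcc, 0xfa, 0xc2, 0xb7, 0xb7]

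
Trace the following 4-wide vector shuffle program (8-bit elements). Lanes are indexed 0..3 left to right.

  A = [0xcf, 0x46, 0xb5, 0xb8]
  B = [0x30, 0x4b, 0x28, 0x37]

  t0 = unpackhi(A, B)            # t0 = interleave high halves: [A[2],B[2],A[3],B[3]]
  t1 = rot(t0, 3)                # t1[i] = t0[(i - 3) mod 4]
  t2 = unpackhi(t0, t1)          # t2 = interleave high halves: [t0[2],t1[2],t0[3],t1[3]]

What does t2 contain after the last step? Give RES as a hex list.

→ t0 |b5|28|b8|37|
→ t1 |28|b8|37|b5|
→ t2 |b8|37|37|b5|

RES = [ 0xb8  0x37  0x37  0xb5 ]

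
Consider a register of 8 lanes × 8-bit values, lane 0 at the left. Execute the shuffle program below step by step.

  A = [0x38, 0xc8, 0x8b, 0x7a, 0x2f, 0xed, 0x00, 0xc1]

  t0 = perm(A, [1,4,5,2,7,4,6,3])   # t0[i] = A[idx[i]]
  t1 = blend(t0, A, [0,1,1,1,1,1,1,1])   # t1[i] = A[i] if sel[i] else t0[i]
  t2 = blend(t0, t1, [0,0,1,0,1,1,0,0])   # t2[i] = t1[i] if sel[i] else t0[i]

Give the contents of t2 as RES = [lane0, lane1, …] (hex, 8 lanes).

t0 = [0xc8, 0x2f, 0xed, 0x8b, 0xc1, 0x2f, 0x00, 0x7a]
t1 = [0xc8, 0xc8, 0x8b, 0x7a, 0x2f, 0xed, 0x00, 0xc1]
t2 = [0xc8, 0x2f, 0x8b, 0x8b, 0x2f, 0xed, 0x00, 0x7a]

RES = [0xc8, 0x2f, 0x8b, 0x8b, 0x2f, 0xed, 0x00, 0x7a]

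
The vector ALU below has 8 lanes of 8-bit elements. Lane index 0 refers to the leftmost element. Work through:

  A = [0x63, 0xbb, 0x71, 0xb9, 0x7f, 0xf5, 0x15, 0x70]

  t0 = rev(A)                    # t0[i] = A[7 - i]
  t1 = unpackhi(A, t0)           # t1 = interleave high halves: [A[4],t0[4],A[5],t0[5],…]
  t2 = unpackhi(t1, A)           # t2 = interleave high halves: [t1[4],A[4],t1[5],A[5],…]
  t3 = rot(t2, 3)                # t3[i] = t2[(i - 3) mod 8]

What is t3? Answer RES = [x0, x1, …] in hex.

  t0: 70 15 f5 7f b9 71 bb 63
  t1: 7f b9 f5 71 15 bb 70 63
  t2: 15 7f bb f5 70 15 63 70
  t3: 15 63 70 15 7f bb f5 70

RES = [ 0x15  0x63  0x70  0x15  0x7f  0xbb  0xf5  0x70 ]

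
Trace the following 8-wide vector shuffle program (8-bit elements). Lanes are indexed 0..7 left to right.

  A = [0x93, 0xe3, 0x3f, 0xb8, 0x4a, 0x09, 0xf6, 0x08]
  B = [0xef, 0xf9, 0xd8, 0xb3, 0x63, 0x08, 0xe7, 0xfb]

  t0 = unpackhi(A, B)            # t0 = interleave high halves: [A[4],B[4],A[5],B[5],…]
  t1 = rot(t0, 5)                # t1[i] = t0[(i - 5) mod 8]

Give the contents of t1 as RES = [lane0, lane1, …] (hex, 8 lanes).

  t0: 4a 63 09 08 f6 e7 08 fb
  t1: 08 f6 e7 08 fb 4a 63 09

RES = [0x08, 0xf6, 0xe7, 0x08, 0xfb, 0x4a, 0x63, 0x09]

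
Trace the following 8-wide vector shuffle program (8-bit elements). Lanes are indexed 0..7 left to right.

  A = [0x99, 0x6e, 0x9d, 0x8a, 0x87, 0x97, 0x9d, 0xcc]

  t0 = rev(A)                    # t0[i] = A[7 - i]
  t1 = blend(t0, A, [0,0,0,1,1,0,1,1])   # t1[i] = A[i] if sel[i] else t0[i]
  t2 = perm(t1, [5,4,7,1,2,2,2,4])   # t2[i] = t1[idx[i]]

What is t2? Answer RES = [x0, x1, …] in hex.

RES = [ 0x9d  0x87  0xcc  0x9d  0x97  0x97  0x97  0x87 ]

t0 = [0xcc, 0x9d, 0x97, 0x87, 0x8a, 0x9d, 0x6e, 0x99]
t1 = [0xcc, 0x9d, 0x97, 0x8a, 0x87, 0x9d, 0x9d, 0xcc]
t2 = [0x9d, 0x87, 0xcc, 0x9d, 0x97, 0x97, 0x97, 0x87]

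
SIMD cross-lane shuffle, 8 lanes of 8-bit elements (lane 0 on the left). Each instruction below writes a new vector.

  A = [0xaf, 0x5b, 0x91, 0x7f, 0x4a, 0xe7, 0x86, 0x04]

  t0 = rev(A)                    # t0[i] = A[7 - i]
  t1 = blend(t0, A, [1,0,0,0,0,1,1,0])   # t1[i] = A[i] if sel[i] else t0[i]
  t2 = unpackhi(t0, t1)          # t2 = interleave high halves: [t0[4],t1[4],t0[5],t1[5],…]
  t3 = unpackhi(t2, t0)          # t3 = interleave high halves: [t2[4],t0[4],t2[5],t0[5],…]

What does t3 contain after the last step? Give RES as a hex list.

t0 = [0x04, 0x86, 0xe7, 0x4a, 0x7f, 0x91, 0x5b, 0xaf]
t1 = [0xaf, 0x86, 0xe7, 0x4a, 0x7f, 0xe7, 0x86, 0xaf]
t2 = [0x7f, 0x7f, 0x91, 0xe7, 0x5b, 0x86, 0xaf, 0xaf]
t3 = [0x5b, 0x7f, 0x86, 0x91, 0xaf, 0x5b, 0xaf, 0xaf]

RES = [0x5b, 0x7f, 0x86, 0x91, 0xaf, 0x5b, 0xaf, 0xaf]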